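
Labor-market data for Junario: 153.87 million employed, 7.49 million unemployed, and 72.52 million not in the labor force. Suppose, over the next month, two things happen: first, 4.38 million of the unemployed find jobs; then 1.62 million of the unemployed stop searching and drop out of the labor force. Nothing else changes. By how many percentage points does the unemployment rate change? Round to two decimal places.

Initially, labor force = 153.87 + 7.49 = 161.36 million, so u = 7.49/161.36 = 4.64%.
After the first change, unemployed falls and employed rises by 4.38; labor force unchanged → E = 158.25, U = 3.11, labor force = 161.36 million.
After the second change, unemployed and labor force both fall by 1.62 → E = 158.25, U = 1.49, labor force = 159.74 million.
New unemployment rate = 1.49 / 159.74 = 0.93%.
Change = 0.93% − 4.64% = −3.71 percentage points.

The unemployment rate changes by −3.71 percentage points.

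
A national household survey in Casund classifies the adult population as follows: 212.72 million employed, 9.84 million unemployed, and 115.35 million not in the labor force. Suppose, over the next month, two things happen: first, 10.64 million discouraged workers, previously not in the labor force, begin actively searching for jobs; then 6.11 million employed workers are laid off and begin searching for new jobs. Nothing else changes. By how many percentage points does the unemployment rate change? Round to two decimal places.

Initially, labor force = 212.72 + 9.84 = 222.56 million, so u = 9.84/222.56 = 4.42%.
After the first change, unemployed and labor force both rise by 10.64 → E = 212.72, U = 20.48, labor force = 233.20 million.
After the second change, employed falls and unemployed rises by 6.11; labor force unchanged → E = 206.61, U = 26.59, labor force = 233.20 million.
New unemployment rate = 26.59 / 233.20 = 11.40%.
Change = 11.40% − 4.42% = +6.98 percentage points.

The unemployment rate changes by +6.98 percentage points.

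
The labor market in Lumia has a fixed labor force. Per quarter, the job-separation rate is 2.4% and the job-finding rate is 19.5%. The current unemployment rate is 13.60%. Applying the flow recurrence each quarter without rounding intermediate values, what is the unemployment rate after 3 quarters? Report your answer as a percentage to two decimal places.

Unemployment rate after three quarters ≈ 12.22%.

With a fixed labor force, u_{t+1} = u_t + s·(1−u_t) − f·u_t = u_t·(1−s−f) + s.
Here 1−s−f = 0.781 and s = 0.024.
u_1 = 0.136000 × 0.781 + 0.024 = 0.130216.
u_2 = 0.130216 × 0.781 + 0.024 = 0.125699.
u_3 = 0.125699 × 0.781 + 0.024 = 0.122171.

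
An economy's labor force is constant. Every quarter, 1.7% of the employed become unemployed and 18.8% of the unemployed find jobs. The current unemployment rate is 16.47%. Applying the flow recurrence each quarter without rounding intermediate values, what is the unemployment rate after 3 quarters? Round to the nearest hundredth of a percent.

With a fixed labor force, u_{t+1} = u_t + s·(1−u_t) − f·u_t = u_t·(1−s−f) + s.
Here 1−s−f = 0.795 and s = 0.017.
u_1 = 0.164700 × 0.795 + 0.017 = 0.147937.
u_2 = 0.147937 × 0.795 + 0.017 = 0.134610.
u_3 = 0.134610 × 0.795 + 0.017 = 0.124015.

Unemployment rate after three quarters ≈ 12.40%.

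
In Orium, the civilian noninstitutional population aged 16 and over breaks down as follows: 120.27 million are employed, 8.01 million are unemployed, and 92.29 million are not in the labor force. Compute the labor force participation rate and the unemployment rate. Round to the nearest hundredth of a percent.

Labor force participation rate ≈ 58.16%; unemployment rate ≈ 6.24%.

Labor force = employed + unemployed = 120.27 + 8.01 = 128.28 million.
Working-age population = 128.28 + 92.29 = 220.57 million.
Unemployment rate = 8.01 / 128.28 = 6.24%.
Labor force participation rate = 128.28 / 220.57 = 58.16%.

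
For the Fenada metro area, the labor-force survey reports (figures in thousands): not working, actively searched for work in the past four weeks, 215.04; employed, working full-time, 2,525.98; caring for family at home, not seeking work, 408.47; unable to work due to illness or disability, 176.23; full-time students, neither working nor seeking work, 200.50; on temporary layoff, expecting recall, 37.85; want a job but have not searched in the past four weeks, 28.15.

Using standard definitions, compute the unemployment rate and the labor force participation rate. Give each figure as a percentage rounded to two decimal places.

Unemployment rate ≈ 9.10%; labor force participation rate ≈ 77.36%.

Employed = 2,525.98 thousand.
Unemployed = 215.04 + 37.85 = 252.89 thousand (jobless and actively searching, or on temporary layoff).
Labor force = 2,525.98 + 252.89 = 2,778.87 thousand.
Not in labor force = 408.47 + 176.23 + 200.50 + 28.15 = 813.35 thousand (those not working and not actively searching are outside the labor force — including those who want a job but have given up searching).
Civilian working-age population = 2,778.87 + 813.35 = 3,592.22 thousand.
Unemployment rate = 252.89 / 2,778.87 = 9.10%.
Labor force participation rate = 2,778.87 / 3,592.22 = 77.36%.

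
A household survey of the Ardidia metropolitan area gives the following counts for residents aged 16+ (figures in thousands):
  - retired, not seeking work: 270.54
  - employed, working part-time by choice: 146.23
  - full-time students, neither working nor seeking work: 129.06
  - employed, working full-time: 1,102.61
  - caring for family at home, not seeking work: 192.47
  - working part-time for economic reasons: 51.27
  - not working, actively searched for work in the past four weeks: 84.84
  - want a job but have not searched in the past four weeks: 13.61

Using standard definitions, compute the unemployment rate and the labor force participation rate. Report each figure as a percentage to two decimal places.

Employed = 146.23 + 1,102.61 + 51.27 = 1,300.11 thousand (anyone who worked, including part-time for economic reasons, counts as employed).
Unemployed = 84.84 thousand.
Labor force = 1,300.11 + 84.84 = 1,384.95 thousand.
Not in labor force = 270.54 + 129.06 + 192.47 + 13.61 = 605.68 thousand (those not working and not actively searching are outside the labor force — including those who want a job but have given up searching).
Civilian working-age population = 1,384.95 + 605.68 = 1,990.63 thousand.
Unemployment rate = 84.84 / 1,384.95 = 6.13%.
Labor force participation rate = 1,384.95 / 1,990.63 = 69.57%.

Unemployment rate ≈ 6.13%; labor force participation rate ≈ 69.57%.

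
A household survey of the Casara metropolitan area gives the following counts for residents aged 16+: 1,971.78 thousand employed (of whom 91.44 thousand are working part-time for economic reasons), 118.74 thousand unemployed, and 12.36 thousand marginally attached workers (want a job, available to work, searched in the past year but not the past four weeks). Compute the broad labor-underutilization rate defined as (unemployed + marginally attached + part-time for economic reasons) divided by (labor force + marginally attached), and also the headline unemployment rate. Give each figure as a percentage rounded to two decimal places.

Broad underutilization rate ≈ 10.58%; headline unemployment rate ≈ 5.68%.

Labor force = 1,971.78 + 118.74 = 2,090.52 thousand.
Numerator = 118.74 + 12.36 + 91.44 = 222.54 thousand.
Denominator = 2,090.52 + 12.36 = 2,102.88 thousand.
Broad rate = 222.54 / 2,102.88 = 10.58%.
Headline unemployment rate = 118.74 / 2,090.52 = 5.68%.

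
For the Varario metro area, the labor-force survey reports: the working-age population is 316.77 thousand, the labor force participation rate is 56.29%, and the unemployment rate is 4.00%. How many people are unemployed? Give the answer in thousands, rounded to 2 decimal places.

About 7.13 thousand are unemployed.

Labor force = 0.5629 × 316.77 = 178.31 thousand.
Unemployed = 0.0400 × 178.31 ≈ 7.13 thousand.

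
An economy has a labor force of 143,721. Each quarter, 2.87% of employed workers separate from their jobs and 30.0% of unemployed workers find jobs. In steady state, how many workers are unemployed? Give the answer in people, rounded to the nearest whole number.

Steady-state unemployment rate u* = s/(s+f) = 2.87/(2.87+30.0) = 0.087314.
Unemployed = u* × labor force = 0.087314 × 143,721 ≈ 12,549.

About 12,549 are unemployed in steady state.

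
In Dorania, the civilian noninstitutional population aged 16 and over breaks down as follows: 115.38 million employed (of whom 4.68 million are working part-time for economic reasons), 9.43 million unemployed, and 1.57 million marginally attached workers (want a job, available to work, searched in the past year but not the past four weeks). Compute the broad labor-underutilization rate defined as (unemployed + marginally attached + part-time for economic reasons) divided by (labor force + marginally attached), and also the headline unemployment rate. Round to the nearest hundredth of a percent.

Broad underutilization rate ≈ 12.41%; headline unemployment rate ≈ 7.56%.

Labor force = 115.38 + 9.43 = 124.81 million.
Numerator = 9.43 + 1.57 + 4.68 = 15.68 million.
Denominator = 124.81 + 1.57 = 126.38 million.
Broad rate = 15.68 / 126.38 = 12.41%.
Headline unemployment rate = 9.43 / 124.81 = 7.56%.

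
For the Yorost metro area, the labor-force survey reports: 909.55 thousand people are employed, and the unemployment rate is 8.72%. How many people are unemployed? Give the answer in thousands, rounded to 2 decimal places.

About 86.89 thousand are unemployed.

Let U be the number unemployed. The labor force is E + U, and U/(E+U) = 0.0872.
So U = 0.0872 × 909.55 / (1 − 0.0872) = 79.3128 / 0.9128 ≈ 86.89 thousand.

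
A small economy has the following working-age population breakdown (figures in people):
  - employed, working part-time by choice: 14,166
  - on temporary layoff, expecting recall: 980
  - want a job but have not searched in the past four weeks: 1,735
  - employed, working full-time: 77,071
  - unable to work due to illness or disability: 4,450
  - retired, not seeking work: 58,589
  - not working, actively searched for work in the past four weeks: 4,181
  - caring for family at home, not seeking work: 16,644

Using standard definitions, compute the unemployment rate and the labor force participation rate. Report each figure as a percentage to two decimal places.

Unemployment rate ≈ 5.35%; labor force participation rate ≈ 54.21%.

Employed = 14,166 + 77,071 = 91,237.
Unemployed = 980 + 4,181 = 5,161 (jobless and actively searching, or on temporary layoff).
Labor force = 91,237 + 5,161 = 96,398.
Not in labor force = 1,735 + 4,450 + 58,589 + 16,644 = 81,418 (those not working and not actively searching are outside the labor force — including those who want a job but have given up searching).
Civilian working-age population = 96,398 + 81,418 = 177,816.
Unemployment rate = 5,161 / 96,398 = 5.35%.
Labor force participation rate = 96,398 / 177,816 = 54.21%.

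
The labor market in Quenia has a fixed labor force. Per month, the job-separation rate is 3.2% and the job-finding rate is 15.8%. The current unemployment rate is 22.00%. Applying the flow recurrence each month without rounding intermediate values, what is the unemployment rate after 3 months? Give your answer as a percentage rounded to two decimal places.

With a fixed labor force, u_{t+1} = u_t + s·(1−u_t) − f·u_t = u_t·(1−s−f) + s.
Here 1−s−f = 0.810 and s = 0.032.
u_1 = 0.220000 × 0.810 + 0.032 = 0.210200.
u_2 = 0.210200 × 0.810 + 0.032 = 0.202262.
u_3 = 0.202262 × 0.810 + 0.032 = 0.195832.

Unemployment rate after three months ≈ 19.58%.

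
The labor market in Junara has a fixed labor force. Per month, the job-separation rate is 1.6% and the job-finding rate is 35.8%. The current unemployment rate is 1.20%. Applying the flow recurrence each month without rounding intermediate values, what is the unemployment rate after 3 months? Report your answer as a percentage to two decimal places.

With a fixed labor force, u_{t+1} = u_t + s·(1−u_t) − f·u_t = u_t·(1−s−f) + s.
Here 1−s−f = 0.626 and s = 0.016.
u_1 = 0.012000 × 0.626 + 0.016 = 0.023512.
u_2 = 0.023512 × 0.626 + 0.016 = 0.030719.
u_3 = 0.030719 × 0.626 + 0.016 = 0.035230.

Unemployment rate after three months ≈ 3.52%.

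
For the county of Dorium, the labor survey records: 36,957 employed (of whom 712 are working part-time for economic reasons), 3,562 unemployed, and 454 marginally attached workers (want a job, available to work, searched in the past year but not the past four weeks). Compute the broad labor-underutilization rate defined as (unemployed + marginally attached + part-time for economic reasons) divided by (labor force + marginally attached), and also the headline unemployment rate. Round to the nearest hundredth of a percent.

Broad underutilization rate ≈ 11.54%; headline unemployment rate ≈ 8.79%.

Labor force = 36,957 + 3,562 = 40,519.
Numerator = 3,562 + 454 + 712 = 4,728.
Denominator = 40,519 + 454 = 40,973.
Broad rate = 4,728 / 40,973 = 11.54%.
Headline unemployment rate = 3,562 / 40,519 = 8.79%.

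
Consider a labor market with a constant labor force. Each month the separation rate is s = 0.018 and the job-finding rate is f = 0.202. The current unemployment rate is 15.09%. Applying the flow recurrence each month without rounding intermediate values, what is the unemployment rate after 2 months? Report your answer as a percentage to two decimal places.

With a fixed labor force, u_{t+1} = u_t + s·(1−u_t) − f·u_t = u_t·(1−s−f) + s.
Here 1−s−f = 0.780 and s = 0.018.
u_1 = 0.150900 × 0.780 + 0.018 = 0.135702.
u_2 = 0.135702 × 0.780 + 0.018 = 0.123848.

Unemployment rate after two months ≈ 12.38%.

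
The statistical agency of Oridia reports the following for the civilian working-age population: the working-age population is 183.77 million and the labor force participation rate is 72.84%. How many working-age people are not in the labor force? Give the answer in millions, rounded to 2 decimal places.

About 49.91 million are not in the labor force.

Share not in the labor force = 1 − 0.7284 = 0.2716.
Not in labor force = 0.2716 × 183.77 ≈ 49.91 million.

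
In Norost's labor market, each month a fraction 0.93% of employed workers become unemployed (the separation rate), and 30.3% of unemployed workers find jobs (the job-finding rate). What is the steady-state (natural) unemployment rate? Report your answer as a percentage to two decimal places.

Steady-state unemployment rate ≈ 2.98%.

At steady state the flows balance: s·E = f·U, so U/(E+U) = s/(s+f).
u* = 0.93 / (0.93 + 30.3) = 0.93 / 31.23 = 2.98%.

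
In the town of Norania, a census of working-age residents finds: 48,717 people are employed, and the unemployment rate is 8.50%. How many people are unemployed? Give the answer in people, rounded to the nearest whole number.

Let U be the number unemployed. The labor force is E + U, and U/(E+U) = 0.0850.
So U = 0.0850 × 48,717 / (1 − 0.0850) = 4140.95 / 0.9150 ≈ 4,526.

About 4,526 are unemployed.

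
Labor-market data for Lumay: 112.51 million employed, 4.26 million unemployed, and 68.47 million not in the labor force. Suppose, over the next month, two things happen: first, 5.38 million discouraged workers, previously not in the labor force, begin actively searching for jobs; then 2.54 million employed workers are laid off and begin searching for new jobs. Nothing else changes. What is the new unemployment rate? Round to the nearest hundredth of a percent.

New unemployment rate ≈ 9.97%.

Initially, labor force = 112.51 + 4.26 = 116.77 million, so u = 4.26/116.77 = 3.65%.
After the first change, unemployed and labor force both rise by 5.38 → E = 112.51, U = 9.64, labor force = 122.15 million.
After the second change, employed falls and unemployed rises by 2.54; labor force unchanged → E = 109.97, U = 12.18, labor force = 122.15 million.
New unemployment rate = 12.18 / 122.15 = 9.97%.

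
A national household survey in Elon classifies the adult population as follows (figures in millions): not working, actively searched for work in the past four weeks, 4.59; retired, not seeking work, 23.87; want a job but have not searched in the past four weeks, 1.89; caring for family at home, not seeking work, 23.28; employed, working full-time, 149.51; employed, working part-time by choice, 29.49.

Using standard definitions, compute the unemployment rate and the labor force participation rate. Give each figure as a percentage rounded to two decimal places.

Unemployment rate ≈ 2.50%; labor force participation rate ≈ 78.92%.

Employed = 149.51 + 29.49 = 179.00 million.
Unemployed = 4.59 million.
Labor force = 179.00 + 4.59 = 183.59 million.
Not in labor force = 23.87 + 1.89 + 23.28 = 49.04 million (those not working and not actively searching are outside the labor force — including those who want a job but have given up searching).
Civilian working-age population = 183.59 + 49.04 = 232.63 million.
Unemployment rate = 4.59 / 183.59 = 2.50%.
Labor force participation rate = 183.59 / 232.63 = 78.92%.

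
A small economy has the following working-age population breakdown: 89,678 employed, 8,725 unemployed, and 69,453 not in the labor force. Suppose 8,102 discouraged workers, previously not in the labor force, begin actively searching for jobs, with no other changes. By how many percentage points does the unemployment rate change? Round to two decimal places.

The unemployment rate changes by +6.93 percentage points.

Initially, labor force = 89,678 + 8,725 = 98,403, so u = 8,725/98,403 = 8.87%.
After the change, unemployed and labor force both rise by 8,102 → E = 89,678, U = 16,827, labor force = 106,505.
New unemployment rate = 16,827 / 106,505 = 15.80%.
Change = 15.80% − 8.87% = +6.93 percentage points.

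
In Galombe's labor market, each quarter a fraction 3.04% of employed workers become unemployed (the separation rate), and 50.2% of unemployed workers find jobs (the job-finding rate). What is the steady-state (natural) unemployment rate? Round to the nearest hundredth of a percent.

At steady state the flows balance: s·E = f·U, so U/(E+U) = s/(s+f).
u* = 3.04 / (3.04 + 50.2) = 3.04 / 53.24 = 5.71%.

Steady-state unemployment rate ≈ 5.71%.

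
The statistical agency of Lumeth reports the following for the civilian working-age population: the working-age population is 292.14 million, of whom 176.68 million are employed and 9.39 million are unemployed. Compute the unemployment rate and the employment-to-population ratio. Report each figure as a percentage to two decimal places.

Labor force = employed + unemployed = 176.68 + 9.39 = 186.07 million.
Unemployment rate = 9.39 / 186.07 = 5.05%.
Employment-population ratio = 176.68 / 292.14 = 60.48%.

Unemployment rate ≈ 5.05%; employment-population ratio ≈ 60.48%.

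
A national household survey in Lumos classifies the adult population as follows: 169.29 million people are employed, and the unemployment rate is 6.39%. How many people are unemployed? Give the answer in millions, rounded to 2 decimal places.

Let U be the number unemployed. The labor force is E + U, and U/(E+U) = 0.0639.
So U = 0.0639 × 169.29 / (1 − 0.0639) = 10.8176 / 0.9361 ≈ 11.56 million.

About 11.56 million are unemployed.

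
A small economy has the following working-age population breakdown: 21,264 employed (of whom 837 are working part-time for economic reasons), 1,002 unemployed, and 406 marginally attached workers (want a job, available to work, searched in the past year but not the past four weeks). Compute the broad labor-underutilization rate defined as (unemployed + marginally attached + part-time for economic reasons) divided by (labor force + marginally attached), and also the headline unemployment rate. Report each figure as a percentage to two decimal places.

Labor force = 21,264 + 1,002 = 22,266.
Numerator = 1,002 + 406 + 837 = 2,245.
Denominator = 22,266 + 406 = 22,672.
Broad rate = 2,245 / 22,672 = 9.90%.
Headline unemployment rate = 1,002 / 22,266 = 4.50%.

Broad underutilization rate ≈ 9.90%; headline unemployment rate ≈ 4.50%.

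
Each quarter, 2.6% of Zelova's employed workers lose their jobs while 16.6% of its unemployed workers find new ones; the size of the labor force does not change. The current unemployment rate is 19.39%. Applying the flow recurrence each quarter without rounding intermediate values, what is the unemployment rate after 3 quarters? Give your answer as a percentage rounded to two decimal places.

With a fixed labor force, u_{t+1} = u_t + s·(1−u_t) − f·u_t = u_t·(1−s−f) + s.
Here 1−s−f = 0.808 and s = 0.026.
u_1 = 0.193900 × 0.808 + 0.026 = 0.182671.
u_2 = 0.182671 × 0.808 + 0.026 = 0.173598.
u_3 = 0.173598 × 0.808 + 0.026 = 0.166267.

Unemployment rate after three quarters ≈ 16.63%.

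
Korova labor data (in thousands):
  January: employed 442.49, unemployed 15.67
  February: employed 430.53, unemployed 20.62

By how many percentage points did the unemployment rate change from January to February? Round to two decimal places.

January: labor force = 442.49 + 15.67 = 458.16; u = 15.67/458.16 = 3.42%.
February: labor force = 430.53 + 20.62 = 451.15; u = 20.62/451.15 = 4.57%.
Change = 4.57% − 3.42% = +1.15 pp.

The unemployment rate changed by +1.15 percentage points.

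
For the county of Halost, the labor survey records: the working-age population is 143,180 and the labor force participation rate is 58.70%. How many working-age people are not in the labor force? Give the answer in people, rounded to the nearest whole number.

Share not in the labor force = 1 − 0.5870 = 0.4130.
Not in labor force = 0.4130 × 143,180 ≈ 59,133.

About 59,133 are not in the labor force.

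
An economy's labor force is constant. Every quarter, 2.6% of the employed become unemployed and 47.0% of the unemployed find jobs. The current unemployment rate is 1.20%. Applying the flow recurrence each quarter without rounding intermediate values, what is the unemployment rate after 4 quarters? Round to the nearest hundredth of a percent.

Unemployment rate after four quarters ≈ 4.98%.

With a fixed labor force, u_{t+1} = u_t + s·(1−u_t) − f·u_t = u_t·(1−s−f) + s.
Here 1−s−f = 0.504 and s = 0.026.
u_1 = 0.012000 × 0.504 + 0.026 = 0.032048.
u_2 = 0.032048 × 0.504 + 0.026 = 0.042152.
u_3 = 0.042152 × 0.504 + 0.026 = 0.047245.
u_4 = 0.047245 × 0.504 + 0.026 = 0.049811.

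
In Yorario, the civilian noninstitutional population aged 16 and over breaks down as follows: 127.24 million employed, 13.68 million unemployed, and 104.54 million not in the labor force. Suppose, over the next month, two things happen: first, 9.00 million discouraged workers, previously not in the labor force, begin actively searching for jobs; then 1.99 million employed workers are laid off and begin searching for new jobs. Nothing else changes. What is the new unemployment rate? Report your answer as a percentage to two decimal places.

Initially, labor force = 127.24 + 13.68 = 140.92 million, so u = 13.68/140.92 = 9.71%.
After the first change, unemployed and labor force both rise by 9.00 → E = 127.24, U = 22.68, labor force = 149.92 million.
After the second change, employed falls and unemployed rises by 1.99; labor force unchanged → E = 125.25, U = 24.67, labor force = 149.92 million.
New unemployment rate = 24.67 / 149.92 = 16.46%.

New unemployment rate ≈ 16.46%.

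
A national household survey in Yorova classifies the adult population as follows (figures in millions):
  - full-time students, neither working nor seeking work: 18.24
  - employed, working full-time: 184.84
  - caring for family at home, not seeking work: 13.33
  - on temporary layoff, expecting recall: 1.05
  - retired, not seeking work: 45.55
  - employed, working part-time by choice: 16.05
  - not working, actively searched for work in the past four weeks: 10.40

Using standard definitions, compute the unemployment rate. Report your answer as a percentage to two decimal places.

Employed = 184.84 + 16.05 = 200.89 million.
Unemployed = 1.05 + 10.40 = 11.45 million (jobless and actively searching, or on temporary layoff).
Labor force = 200.89 + 11.45 = 212.34 million.
Unemployment rate = 11.45 / 212.34 = 5.39%.

Unemployment rate ≈ 5.39%.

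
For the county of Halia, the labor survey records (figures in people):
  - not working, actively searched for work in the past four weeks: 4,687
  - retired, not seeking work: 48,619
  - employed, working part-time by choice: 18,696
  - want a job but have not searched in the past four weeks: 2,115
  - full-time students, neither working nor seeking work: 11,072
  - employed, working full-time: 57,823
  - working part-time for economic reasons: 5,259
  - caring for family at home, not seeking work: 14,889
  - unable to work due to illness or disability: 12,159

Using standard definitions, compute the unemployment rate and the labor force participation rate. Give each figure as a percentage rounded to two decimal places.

Unemployment rate ≈ 5.42%; labor force participation rate ≈ 49.32%.

Employed = 18,696 + 57,823 + 5,259 = 81,778 (anyone who worked, including part-time for economic reasons, counts as employed).
Unemployed = 4,687.
Labor force = 81,778 + 4,687 = 86,465.
Not in labor force = 48,619 + 2,115 + 11,072 + 14,889 + 12,159 = 88,854 (those not working and not actively searching are outside the labor force — including those who want a job but have given up searching).
Civilian working-age population = 86,465 + 88,854 = 175,319.
Unemployment rate = 4,687 / 86,465 = 5.42%.
Labor force participation rate = 86,465 / 175,319 = 49.32%.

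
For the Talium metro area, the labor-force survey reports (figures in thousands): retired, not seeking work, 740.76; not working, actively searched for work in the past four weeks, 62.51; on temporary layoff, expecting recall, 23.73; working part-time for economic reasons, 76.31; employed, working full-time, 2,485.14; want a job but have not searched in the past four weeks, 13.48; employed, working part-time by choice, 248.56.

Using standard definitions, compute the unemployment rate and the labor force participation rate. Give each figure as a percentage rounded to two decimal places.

Employed = 76.31 + 2,485.14 + 248.56 = 2,810.01 thousand (anyone who worked, including part-time for economic reasons, counts as employed).
Unemployed = 62.51 + 23.73 = 86.24 thousand (jobless and actively searching, or on temporary layoff).
Labor force = 2,810.01 + 86.24 = 2,896.25 thousand.
Not in labor force = 740.76 + 13.48 = 754.24 thousand (those not working and not actively searching are outside the labor force — including those who want a job but have given up searching).
Civilian working-age population = 2,896.25 + 754.24 = 3,650.49 thousand.
Unemployment rate = 86.24 / 2,896.25 = 2.98%.
Labor force participation rate = 2,896.25 / 3,650.49 = 79.34%.

Unemployment rate ≈ 2.98%; labor force participation rate ≈ 79.34%.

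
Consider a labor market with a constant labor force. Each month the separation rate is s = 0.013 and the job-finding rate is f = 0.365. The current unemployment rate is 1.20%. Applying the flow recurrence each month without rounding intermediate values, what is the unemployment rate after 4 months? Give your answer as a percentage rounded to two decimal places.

Unemployment rate after four months ≈ 3.10%.

With a fixed labor force, u_{t+1} = u_t + s·(1−u_t) − f·u_t = u_t·(1−s−f) + s.
Here 1−s−f = 0.622 and s = 0.013.
u_1 = 0.012000 × 0.622 + 0.013 = 0.020464.
u_2 = 0.020464 × 0.622 + 0.013 = 0.025729.
u_3 = 0.025729 × 0.622 + 0.013 = 0.029003.
u_4 = 0.029003 × 0.622 + 0.013 = 0.031040.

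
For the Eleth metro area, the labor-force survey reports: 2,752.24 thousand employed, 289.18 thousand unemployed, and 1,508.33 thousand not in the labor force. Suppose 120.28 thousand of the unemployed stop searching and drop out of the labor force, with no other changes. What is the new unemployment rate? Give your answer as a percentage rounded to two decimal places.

New unemployment rate ≈ 5.78%.

Initially, labor force = 2,752.24 + 289.18 = 3,041.42 thousand, so u = 289.18/3,041.42 = 9.51%.
After the change, unemployed and labor force both fall by 120.28 → E = 2,752.24, U = 168.90, labor force = 2,921.14 thousand.
New unemployment rate = 168.90 / 2,921.14 = 5.78%.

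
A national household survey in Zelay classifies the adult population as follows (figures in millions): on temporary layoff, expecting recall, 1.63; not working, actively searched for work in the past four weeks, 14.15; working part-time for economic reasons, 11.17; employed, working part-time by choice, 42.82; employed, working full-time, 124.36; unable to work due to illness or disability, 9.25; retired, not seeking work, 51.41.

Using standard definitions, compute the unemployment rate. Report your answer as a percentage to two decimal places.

Unemployment rate ≈ 8.13%.

Employed = 11.17 + 42.82 + 124.36 = 178.35 million (anyone who worked, including part-time for economic reasons, counts as employed).
Unemployed = 1.63 + 14.15 = 15.78 million (jobless and actively searching, or on temporary layoff).
Labor force = 178.35 + 15.78 = 194.13 million.
Unemployment rate = 15.78 / 194.13 = 8.13%.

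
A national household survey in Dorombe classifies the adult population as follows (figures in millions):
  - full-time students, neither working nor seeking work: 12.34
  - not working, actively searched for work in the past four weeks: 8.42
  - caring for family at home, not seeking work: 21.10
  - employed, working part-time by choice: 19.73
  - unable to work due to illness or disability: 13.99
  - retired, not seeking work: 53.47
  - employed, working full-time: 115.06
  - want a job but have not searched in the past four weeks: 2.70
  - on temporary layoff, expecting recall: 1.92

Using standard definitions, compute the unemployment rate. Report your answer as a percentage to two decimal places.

Unemployment rate ≈ 7.12%.

Employed = 19.73 + 115.06 = 134.79 million.
Unemployed = 8.42 + 1.92 = 10.34 million (jobless and actively searching, or on temporary layoff).
Labor force = 134.79 + 10.34 = 145.13 million.
Unemployment rate = 10.34 / 145.13 = 7.12%.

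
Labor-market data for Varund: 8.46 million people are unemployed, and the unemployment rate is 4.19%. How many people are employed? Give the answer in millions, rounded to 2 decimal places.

Labor force = U / u = 8.46 / 0.0419 ≈ 201.91 million.
Employed = labor force − unemployed = 201.91 − 8.46 = 193.45 million.

About 193.45 million are employed.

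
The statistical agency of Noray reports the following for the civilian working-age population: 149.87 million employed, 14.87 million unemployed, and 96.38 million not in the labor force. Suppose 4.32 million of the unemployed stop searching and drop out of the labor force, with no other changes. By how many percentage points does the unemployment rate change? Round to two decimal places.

The unemployment rate changes by −2.45 percentage points.

Initially, labor force = 149.87 + 14.87 = 164.74 million, so u = 14.87/164.74 = 9.03%.
After the change, unemployed and labor force both fall by 4.32 → E = 149.87, U = 10.55, labor force = 160.42 million.
New unemployment rate = 10.55 / 160.42 = 6.58%.
Change = 6.58% − 9.03% = −2.45 percentage points.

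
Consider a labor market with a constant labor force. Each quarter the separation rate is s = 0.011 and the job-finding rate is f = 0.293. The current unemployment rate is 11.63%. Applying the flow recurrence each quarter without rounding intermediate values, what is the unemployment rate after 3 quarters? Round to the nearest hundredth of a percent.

Unemployment rate after three quarters ≈ 6.32%.

With a fixed labor force, u_{t+1} = u_t + s·(1−u_t) − f·u_t = u_t·(1−s−f) + s.
Here 1−s−f = 0.696 and s = 0.011.
u_1 = 0.116300 × 0.696 + 0.011 = 0.091945.
u_2 = 0.091945 × 0.696 + 0.011 = 0.074994.
u_3 = 0.074994 × 0.696 + 0.011 = 0.063196.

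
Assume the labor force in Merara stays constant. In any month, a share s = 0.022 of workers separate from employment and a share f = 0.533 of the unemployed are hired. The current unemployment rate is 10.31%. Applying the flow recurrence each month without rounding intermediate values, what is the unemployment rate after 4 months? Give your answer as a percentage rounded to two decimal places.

With a fixed labor force, u_{t+1} = u_t + s·(1−u_t) − f·u_t = u_t·(1−s−f) + s.
Here 1−s−f = 0.445 and s = 0.022.
u_1 = 0.103100 × 0.445 + 0.022 = 0.067879.
u_2 = 0.067879 × 0.445 + 0.022 = 0.052206.
u_3 = 0.052206 × 0.445 + 0.022 = 0.045232.
u_4 = 0.045232 × 0.445 + 0.022 = 0.042128.

Unemployment rate after four months ≈ 4.21%.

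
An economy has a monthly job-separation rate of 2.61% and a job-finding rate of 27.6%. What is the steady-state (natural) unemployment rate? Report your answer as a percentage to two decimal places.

At steady state the flows balance: s·E = f·U, so U/(E+U) = s/(s+f).
u* = 2.61 / (2.61 + 27.6) = 2.61 / 30.21 = 8.64%.

Steady-state unemployment rate ≈ 8.64%.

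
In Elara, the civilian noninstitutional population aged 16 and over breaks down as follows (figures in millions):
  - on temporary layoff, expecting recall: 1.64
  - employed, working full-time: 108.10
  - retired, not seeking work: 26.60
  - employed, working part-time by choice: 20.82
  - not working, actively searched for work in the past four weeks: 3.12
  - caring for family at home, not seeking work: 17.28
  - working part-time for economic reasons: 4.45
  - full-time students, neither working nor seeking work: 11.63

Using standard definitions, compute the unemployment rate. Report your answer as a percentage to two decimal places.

Employed = 108.10 + 20.82 + 4.45 = 133.37 million (anyone who worked, including part-time for economic reasons, counts as employed).
Unemployed = 1.64 + 3.12 = 4.76 million (jobless and actively searching, or on temporary layoff).
Labor force = 133.37 + 4.76 = 138.13 million.
Unemployment rate = 4.76 / 138.13 = 3.45%.

Unemployment rate ≈ 3.45%.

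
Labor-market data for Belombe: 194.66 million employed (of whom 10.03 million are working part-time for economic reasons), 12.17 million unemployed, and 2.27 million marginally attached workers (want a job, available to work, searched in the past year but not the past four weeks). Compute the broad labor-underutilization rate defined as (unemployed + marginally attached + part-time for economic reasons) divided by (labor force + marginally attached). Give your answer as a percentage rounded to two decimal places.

Broad underutilization rate ≈ 11.70%.

Labor force = 194.66 + 12.17 = 206.83 million.
Numerator = 12.17 + 2.27 + 10.03 = 24.47 million.
Denominator = 206.83 + 2.27 = 209.10 million.
Broad rate = 24.47 / 209.10 = 11.70%.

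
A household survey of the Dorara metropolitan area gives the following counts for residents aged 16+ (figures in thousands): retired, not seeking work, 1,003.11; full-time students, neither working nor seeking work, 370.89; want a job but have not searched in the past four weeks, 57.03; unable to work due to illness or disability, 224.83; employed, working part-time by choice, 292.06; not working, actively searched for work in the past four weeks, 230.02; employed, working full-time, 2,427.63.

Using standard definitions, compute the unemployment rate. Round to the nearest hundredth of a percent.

Unemployment rate ≈ 7.80%.

Employed = 292.06 + 2,427.63 = 2,719.69 thousand.
Unemployed = 230.02 thousand.
Labor force = 2,719.69 + 230.02 = 2,949.71 thousand.
Unemployment rate = 230.02 / 2,949.71 = 7.80%.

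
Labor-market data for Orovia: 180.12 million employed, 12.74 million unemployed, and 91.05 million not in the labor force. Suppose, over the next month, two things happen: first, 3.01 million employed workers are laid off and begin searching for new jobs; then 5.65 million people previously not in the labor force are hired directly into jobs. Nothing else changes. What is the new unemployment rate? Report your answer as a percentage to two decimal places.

Initially, labor force = 180.12 + 12.74 = 192.86 million, so u = 12.74/192.86 = 6.61%.
After the first change, employed falls and unemployed rises by 3.01; labor force unchanged → E = 177.11, U = 15.75, labor force = 192.86 million.
After the second change, employed and labor force both rise by 5.65; unemployed unchanged → E = 182.76, U = 15.75, labor force = 198.51 million.
New unemployment rate = 15.75 / 198.51 = 7.93%.

New unemployment rate ≈ 7.93%.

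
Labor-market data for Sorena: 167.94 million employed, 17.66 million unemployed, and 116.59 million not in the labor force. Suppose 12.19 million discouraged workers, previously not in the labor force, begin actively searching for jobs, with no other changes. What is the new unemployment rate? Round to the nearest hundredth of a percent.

New unemployment rate ≈ 15.09%.

Initially, labor force = 167.94 + 17.66 = 185.60 million, so u = 17.66/185.60 = 9.52%.
After the change, unemployed and labor force both rise by 12.19 → E = 167.94, U = 29.85, labor force = 197.79 million.
New unemployment rate = 29.85 / 197.79 = 15.09%.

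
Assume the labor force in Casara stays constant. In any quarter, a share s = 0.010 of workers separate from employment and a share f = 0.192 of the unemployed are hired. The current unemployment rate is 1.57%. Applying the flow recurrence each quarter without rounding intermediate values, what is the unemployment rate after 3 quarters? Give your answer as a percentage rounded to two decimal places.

With a fixed labor force, u_{t+1} = u_t + s·(1−u_t) − f·u_t = u_t·(1−s−f) + s.
Here 1−s−f = 0.798 and s = 0.010.
u_1 = 0.015700 × 0.798 + 0.010 = 0.022529.
u_2 = 0.022529 × 0.798 + 0.010 = 0.027978.
u_3 = 0.027978 × 0.798 + 0.010 = 0.032326.

Unemployment rate after three quarters ≈ 3.23%.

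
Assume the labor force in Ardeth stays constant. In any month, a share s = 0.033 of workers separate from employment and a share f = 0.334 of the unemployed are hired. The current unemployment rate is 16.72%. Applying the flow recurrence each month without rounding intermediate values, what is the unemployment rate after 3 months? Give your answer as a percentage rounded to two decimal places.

With a fixed labor force, u_{t+1} = u_t + s·(1−u_t) − f·u_t = u_t·(1−s−f) + s.
Here 1−s−f = 0.633 and s = 0.033.
u_1 = 0.167200 × 0.633 + 0.033 = 0.138838.
u_2 = 0.138838 × 0.633 + 0.033 = 0.120884.
u_3 = 0.120884 × 0.633 + 0.033 = 0.109520.

Unemployment rate after three months ≈ 10.95%.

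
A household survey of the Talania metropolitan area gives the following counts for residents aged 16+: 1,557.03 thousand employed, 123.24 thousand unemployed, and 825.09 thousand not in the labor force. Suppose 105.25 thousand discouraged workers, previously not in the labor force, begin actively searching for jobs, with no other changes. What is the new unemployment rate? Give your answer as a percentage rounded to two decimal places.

Initially, labor force = 1,557.03 + 123.24 = 1,680.27 thousand, so u = 123.24/1,680.27 = 7.33%.
After the change, unemployed and labor force both rise by 105.25 → E = 1,557.03, U = 228.49, labor force = 1,785.52 thousand.
New unemployment rate = 228.49 / 1,785.52 = 12.80%.

New unemployment rate ≈ 12.80%.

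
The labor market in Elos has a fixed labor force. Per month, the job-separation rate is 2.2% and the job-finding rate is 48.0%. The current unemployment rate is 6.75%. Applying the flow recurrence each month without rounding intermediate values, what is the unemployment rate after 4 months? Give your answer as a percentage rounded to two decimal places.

Unemployment rate after four months ≈ 4.53%.

With a fixed labor force, u_{t+1} = u_t + s·(1−u_t) − f·u_t = u_t·(1−s−f) + s.
Here 1−s−f = 0.498 and s = 0.022.
u_1 = 0.067500 × 0.498 + 0.022 = 0.055615.
u_2 = 0.055615 × 0.498 + 0.022 = 0.049696.
u_3 = 0.049696 × 0.498 + 0.022 = 0.046749.
u_4 = 0.046749 × 0.498 + 0.022 = 0.045281.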